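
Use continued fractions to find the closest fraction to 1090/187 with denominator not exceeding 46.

204/35

Expand x = 1090/187 as a continued fraction with the Euclidean algorithm:
  1090 = 5*187 + 155, so a_0 = 5.
  187 = 1*155 + 32, so a_1 = 1.
  155 = 4*32 + 27, so a_2 = 4.
  32 = 1*27 + 5, so a_3 = 1.
  27 = 5*5 + 2, so a_4 = 5.
  5 = 2*2 + 1, so a_5 = 2.
  2 = 2*1 + 0, so a_6 = 2.
so x = [5; 1, 4, 1, 5, 2, 2].
Convergents (p_i = a_i*p_{i-1} + p_{i-2}, q_i = a_i*q_{i-1} + q_{i-2} with p_{-2}=0, p_{-1}=1, q_{-2}=1, q_{-1}=0), until the denominator exceeds 46:
  i=0: a_0=5, p_0 = 5*1 + 0 = 5, q_0 = 5*0 + 1 = 1.
  i=1: a_1=1, p_1 = 1*5 + 1 = 6, q_1 = 1*1 + 0 = 1.
  i=2: a_2=4, p_2 = 4*6 + 5 = 29, q_2 = 4*1 + 1 = 5.
  i=3: a_3=1, p_3 = 1*29 + 6 = 35, q_3 = 1*5 + 1 = 6.
  i=4: a_4=5, p_4 = 5*35 + 29 = 204, q_4 = 5*6 + 5 = 35.
  i=5: a_5=2, p_5 = 2*204 + 35 = 443, q_5 = 2*35 + 6 = 76.
q_5 = 76 > 46, so the last convergent with denominator <= 46 is p_4/q_4 = 204/35.
The closest fraction with denominator <= 46 is either p_4/q_4 or the intermediate fraction (k*p_4 + p_3)/(k*q_4 + q_3) with the largest k >= 1 whose denominator stays <= 46; these approach x as k grows, and every other convergent or intermediate fraction in range is farther away.
Largest k: floor((46 - q_3)/q_4) = floor((46 - 6)/35) = 1.
That gives (1*204 + 35)/(1*35 + 6) = 239/41.
Compare the errors: |x - 204/35| = |1090*35 - 204*187|/(187*35) = 2/6545, and |x - 239/41| = |1090*41 - 239*187|/(187*41) = 3/7667.
Cross-multiplying, 2*7667 = 15334 < 19635 = 3*6545, so 2/6545 is smaller: the convergent 204/35 is closer to x than 239/41.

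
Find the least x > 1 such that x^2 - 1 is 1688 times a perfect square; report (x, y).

First expand sqrt(1688) as a continued fraction. With x_i = (sqrt(1688) + m_i)/d_i and (m_0, d_0) = (0, 1): a_0 = floor(sqrt(1688)) = 41, since 41^2 = 1681 <= 1688 < 1764 = 42^2.
Iterate m_{i+1} = d_i*a_i - m_i, d_{i+1} = (1688 - m_{i+1}^2)/d_i, a_{i+1} = floor((a_0 + m_{i+1})/d_{i+1}):
  m_1 = 1*41 - 0 = 41, d_1 = (1688 - 41^2)/1 = 7/1 = 7, a_1 = floor((41 + 41)/7) = 11.
  m_2 = 7*11 - 41 = 36, d_2 = (1688 - 36^2)/7 = 392/7 = 56, a_2 = floor((41 + 36)/56) = 1.
  m_3 = 56*1 - 36 = 20, d_3 = (1688 - 20^2)/56 = 1288/56 = 23, a_3 = floor((41 + 20)/23) = 2.
  m_4 = 23*2 - 20 = 26, d_4 = (1688 - 26^2)/23 = 1012/23 = 44, a_4 = floor((41 + 26)/44) = 1.
  m_5 = 44*1 - 26 = 18, d_5 = (1688 - 18^2)/44 = 1364/44 = 31, a_5 = floor((41 + 18)/31) = 1.
  m_6 = 31*1 - 18 = 13, d_6 = (1688 - 13^2)/31 = 1519/31 = 49, a_6 = floor((41 + 13)/49) = 1.
  m_7 = 49*1 - 13 = 36, d_7 = (1688 - 36^2)/49 = 392/49 = 8, a_7 = floor((41 + 36)/8) = 9.
  m_8 = 8*9 - 36 = 36, d_8 = (1688 - 36^2)/8 = 392/8 = 49, a_8 = floor((41 + 36)/49) = 1.
  m_9 = 49*1 - 36 = 13, d_9 = (1688 - 13^2)/49 = 1519/49 = 31, a_9 = floor((41 + 13)/31) = 1.
  m_10 = 31*1 - 13 = 18, d_10 = (1688 - 18^2)/31 = 1364/31 = 44, a_10 = floor((41 + 18)/44) = 1.
  m_11 = 44*1 - 18 = 26, d_11 = (1688 - 26^2)/44 = 1012/44 = 23, a_11 = floor((41 + 26)/23) = 2.
  m_12 = 23*2 - 26 = 20, d_12 = (1688 - 20^2)/23 = 1288/23 = 56, a_12 = floor((41 + 20)/56) = 1.
  m_13 = 56*1 - 20 = 36, d_13 = (1688 - 36^2)/56 = 392/56 = 7, a_13 = floor((41 + 36)/7) = 11.
  m_14 = 7*11 - 36 = 41, d_14 = (1688 - 41^2)/7 = 7/7 = 1, a_14 = floor((41 + 41)/1) = 82.
  m_15 = 1*82 - 41 = 41, d_15 = (1688 - 41^2)/1 = 7/1 = 7: (m_15, d_15) = (m_1, d_1) = (41, 7), so from here the quotients repeat a_1, ..., a_14; the period length is 14.
So sqrt(1688) = [41; (11, 1, 2, 1, 1, 1, 9, 1, 1, 1, 2, 1, 11, 82)] with period length k = 14.
k is even, so the fundamental solution of x^2 - 1688y^2 = 1 is (p_{k-1}, q_{k-1}) = (p_13, q_13); compute convergents through index 13.
Convergents (p_i = a_i*p_{i-1} + p_{i-2}, q_i = a_i*q_{i-1} + q_{i-2} with p_{-2}=0, p_{-1}=1, q_{-2}=1, q_{-1}=0):
  i=0: a_0=41, p_0 = 41*1 + 0 = 41, q_0 = 41*0 + 1 = 1.
  i=1: a_1=11, p_1 = 11*41 + 1 = 452, q_1 = 11*1 + 0 = 11.
  i=2: a_2=1, p_2 = 1*452 + 41 = 493, q_2 = 1*11 + 1 = 12.
  i=3: a_3=2, p_3 = 2*493 + 452 = 1438, q_3 = 2*12 + 11 = 35.
  i=4: a_4=1, p_4 = 1*1438 + 493 = 1931, q_4 = 1*35 + 12 = 47.
  i=5: a_5=1, p_5 = 1*1931 + 1438 = 3369, q_5 = 1*47 + 35 = 82.
  i=6: a_6=1, p_6 = 1*3369 + 1931 = 5300, q_6 = 1*82 + 47 = 129.
  i=7: a_7=9, p_7 = 9*5300 + 3369 = 51069, q_7 = 9*129 + 82 = 1243.
  i=8: a_8=1, p_8 = 1*51069 + 5300 = 56369, q_8 = 1*1243 + 129 = 1372.
  i=9: a_9=1, p_9 = 1*56369 + 51069 = 107438, q_9 = 1*1372 + 1243 = 2615.
  i=10: a_10=1, p_10 = 1*107438 + 56369 = 163807, q_10 = 1*2615 + 1372 = 3987.
  i=11: a_11=2, p_11 = 2*163807 + 107438 = 435052, q_11 = 2*3987 + 2615 = 10589.
  i=12: a_12=1, p_12 = 1*435052 + 163807 = 598859, q_12 = 1*10589 + 3987 = 14576.
  i=13: a_13=11, p_13 = 11*598859 + 435052 = 7022501, q_13 = 11*14576 + 10589 = 170925.
Check: 7022501^2 - 1688*170925^2 = 49315520295001 - 49315520295000 = 1, so (x, y) = (7022501, 170925) solves the equation, and by the theorem it is the least positive solution.

(x, y) = (7022501, 170925)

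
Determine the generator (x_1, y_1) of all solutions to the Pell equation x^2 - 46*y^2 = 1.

First expand sqrt(46) as a continued fraction. With x_i = (sqrt(46) + m_i)/d_i and (m_0, d_0) = (0, 1): a_0 = floor(sqrt(46)) = 6, since 6^2 = 36 <= 46 < 49 = 7^2.
Iterate m_{i+1} = d_i*a_i - m_i, d_{i+1} = (46 - m_{i+1}^2)/d_i, a_{i+1} = floor((a_0 + m_{i+1})/d_{i+1}):
  m_1 = 1*6 - 0 = 6, d_1 = (46 - 6^2)/1 = 10/1 = 10, a_1 = floor((6 + 6)/10) = 1.
  m_2 = 10*1 - 6 = 4, d_2 = (46 - 4^2)/10 = 30/10 = 3, a_2 = floor((6 + 4)/3) = 3.
  m_3 = 3*3 - 4 = 5, d_3 = (46 - 5^2)/3 = 21/3 = 7, a_3 = floor((6 + 5)/7) = 1.
  m_4 = 7*1 - 5 = 2, d_4 = (46 - 2^2)/7 = 42/7 = 6, a_4 = floor((6 + 2)/6) = 1.
  m_5 = 6*1 - 2 = 4, d_5 = (46 - 4^2)/6 = 30/6 = 5, a_5 = floor((6 + 4)/5) = 2.
  m_6 = 5*2 - 4 = 6, d_6 = (46 - 6^2)/5 = 10/5 = 2, a_6 = floor((6 + 6)/2) = 6.
  m_7 = 2*6 - 6 = 6, d_7 = (46 - 6^2)/2 = 10/2 = 5, a_7 = floor((6 + 6)/5) = 2.
  m_8 = 5*2 - 6 = 4, d_8 = (46 - 4^2)/5 = 30/5 = 6, a_8 = floor((6 + 4)/6) = 1.
  m_9 = 6*1 - 4 = 2, d_9 = (46 - 2^2)/6 = 42/6 = 7, a_9 = floor((6 + 2)/7) = 1.
  m_10 = 7*1 - 2 = 5, d_10 = (46 - 5^2)/7 = 21/7 = 3, a_10 = floor((6 + 5)/3) = 3.
  m_11 = 3*3 - 5 = 4, d_11 = (46 - 4^2)/3 = 30/3 = 10, a_11 = floor((6 + 4)/10) = 1.
  m_12 = 10*1 - 4 = 6, d_12 = (46 - 6^2)/10 = 10/10 = 1, a_12 = floor((6 + 6)/1) = 12.
  m_13 = 1*12 - 6 = 6, d_13 = (46 - 6^2)/1 = 10/1 = 10: (m_13, d_13) = (m_1, d_1) = (6, 10), so from here the quotients repeat a_1, ..., a_12; the period length is 12.
So sqrt(46) = [6; (1, 3, 1, 1, 2, 6, 2, 1, 1, 3, 1, 12)] with period length k = 12.
k is even, so the fundamental solution of x^2 - 46y^2 = 1 is (p_{k-1}, q_{k-1}) = (p_11, q_11); compute convergents through index 11.
Convergents (p_i = a_i*p_{i-1} + p_{i-2}, q_i = a_i*q_{i-1} + q_{i-2} with p_{-2}=0, p_{-1}=1, q_{-2}=1, q_{-1}=0):
  i=0: a_0=6, p_0 = 6*1 + 0 = 6, q_0 = 6*0 + 1 = 1.
  i=1: a_1=1, p_1 = 1*6 + 1 = 7, q_1 = 1*1 + 0 = 1.
  i=2: a_2=3, p_2 = 3*7 + 6 = 27, q_2 = 3*1 + 1 = 4.
  i=3: a_3=1, p_3 = 1*27 + 7 = 34, q_3 = 1*4 + 1 = 5.
  i=4: a_4=1, p_4 = 1*34 + 27 = 61, q_4 = 1*5 + 4 = 9.
  i=5: a_5=2, p_5 = 2*61 + 34 = 156, q_5 = 2*9 + 5 = 23.
  i=6: a_6=6, p_6 = 6*156 + 61 = 997, q_6 = 6*23 + 9 = 147.
  i=7: a_7=2, p_7 = 2*997 + 156 = 2150, q_7 = 2*147 + 23 = 317.
  i=8: a_8=1, p_8 = 1*2150 + 997 = 3147, q_8 = 1*317 + 147 = 464.
  i=9: a_9=1, p_9 = 1*3147 + 2150 = 5297, q_9 = 1*464 + 317 = 781.
  i=10: a_10=3, p_10 = 3*5297 + 3147 = 19038, q_10 = 3*781 + 464 = 2807.
  i=11: a_11=1, p_11 = 1*19038 + 5297 = 24335, q_11 = 1*2807 + 781 = 3588.
Check: 24335^2 - 46*3588^2 = 592192225 - 592192224 = 1, so (x, y) = (24335, 3588) solves the equation, and by the theorem it is the least positive solution.

(x, y) = (24335, 3588)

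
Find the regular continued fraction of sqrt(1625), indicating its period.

[40; (3, 4, 1, 2, 2, 2, 2, 1, 4, 3, 80)]

Write x_i = (sqrt(1625) + m_i)/d_i with (m_0, d_0) = (0, 1). a_0 = floor(sqrt(1625)) = 40, since 40^2 = 1600 <= 1625 < 1681 = 41^2.
Iterate m_{i+1} = d_i*a_i - m_i, d_{i+1} = (1625 - m_{i+1}^2)/d_i, a_{i+1} = floor((a_0 + m_{i+1})/d_{i+1}):
  m_1 = 1*40 - 0 = 40, d_1 = (1625 - 40^2)/1 = 25/1 = 25, a_1 = floor((40 + 40)/25) = 3.
  m_2 = 25*3 - 40 = 35, d_2 = (1625 - 35^2)/25 = 400/25 = 16, a_2 = floor((40 + 35)/16) = 4.
  m_3 = 16*4 - 35 = 29, d_3 = (1625 - 29^2)/16 = 784/16 = 49, a_3 = floor((40 + 29)/49) = 1.
  m_4 = 49*1 - 29 = 20, d_4 = (1625 - 20^2)/49 = 1225/49 = 25, a_4 = floor((40 + 20)/25) = 2.
  m_5 = 25*2 - 20 = 30, d_5 = (1625 - 30^2)/25 = 725/25 = 29, a_5 = floor((40 + 30)/29) = 2.
  m_6 = 29*2 - 30 = 28, d_6 = (1625 - 28^2)/29 = 841/29 = 29, a_6 = floor((40 + 28)/29) = 2.
  m_7 = 29*2 - 28 = 30, d_7 = (1625 - 30^2)/29 = 725/29 = 25, a_7 = floor((40 + 30)/25) = 2.
  m_8 = 25*2 - 30 = 20, d_8 = (1625 - 20^2)/25 = 1225/25 = 49, a_8 = floor((40 + 20)/49) = 1.
  m_9 = 49*1 - 20 = 29, d_9 = (1625 - 29^2)/49 = 784/49 = 16, a_9 = floor((40 + 29)/16) = 4.
  m_10 = 16*4 - 29 = 35, d_10 = (1625 - 35^2)/16 = 400/16 = 25, a_10 = floor((40 + 35)/25) = 3.
  m_11 = 25*3 - 35 = 40, d_11 = (1625 - 40^2)/25 = 25/25 = 1, a_11 = floor((40 + 40)/1) = 80.
  m_12 = 1*80 - 40 = 40, d_12 = (1625 - 40^2)/1 = 25/1 = 25: (m_12, d_12) = (m_1, d_1) = (40, 25), so from here the quotients repeat a_1, ..., a_11; the period length is 11.
Hence the expansion of sqrt(1625) is a_0 = 40 followed by the repeating block 3, 4, 1, 2, 2, 2, 2, 1, 4, 3, 80 (period 11).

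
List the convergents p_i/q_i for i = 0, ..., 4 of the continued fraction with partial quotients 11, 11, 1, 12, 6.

11/1, 122/11, 133/12, 1718/155, 10441/942

Using the convergent recurrence p_i = a_i*p_{i-1} + p_{i-2}, q_i = a_i*q_{i-1} + q_{i-2} with p_{-2}=0, p_{-1}=1, q_{-2}=1, q_{-1}=0:
  i=0: a_0=11, p_0 = 11*1 + 0 = 11, q_0 = 11*0 + 1 = 1.
  i=1: a_1=11, p_1 = 11*11 + 1 = 122, q_1 = 11*1 + 0 = 11.
  i=2: a_2=1, p_2 = 1*122 + 11 = 133, q_2 = 1*11 + 1 = 12.
  i=3: a_3=12, p_3 = 12*133 + 122 = 1718, q_3 = 12*12 + 11 = 155.
  i=4: a_4=6, p_4 = 6*1718 + 133 = 10441, q_4 = 6*155 + 12 = 942.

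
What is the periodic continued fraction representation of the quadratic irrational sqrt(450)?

Write x_i = (sqrt(450) + m_i)/d_i with (m_0, d_0) = (0, 1). a_0 = floor(sqrt(450)) = 21, since 21^2 = 441 <= 450 < 484 = 22^2.
Iterate m_{i+1} = d_i*a_i - m_i, d_{i+1} = (450 - m_{i+1}^2)/d_i, a_{i+1} = floor((a_0 + m_{i+1})/d_{i+1}):
  m_1 = 1*21 - 0 = 21, d_1 = (450 - 21^2)/1 = 9/1 = 9, a_1 = floor((21 + 21)/9) = 4.
  m_2 = 9*4 - 21 = 15, d_2 = (450 - 15^2)/9 = 225/9 = 25, a_2 = floor((21 + 15)/25) = 1.
  m_3 = 25*1 - 15 = 10, d_3 = (450 - 10^2)/25 = 350/25 = 14, a_3 = floor((21 + 10)/14) = 2.
  m_4 = 14*2 - 10 = 18, d_4 = (450 - 18^2)/14 = 126/14 = 9, a_4 = floor((21 + 18)/9) = 4.
  m_5 = 9*4 - 18 = 18, d_5 = (450 - 18^2)/9 = 126/9 = 14, a_5 = floor((21 + 18)/14) = 2.
  m_6 = 14*2 - 18 = 10, d_6 = (450 - 10^2)/14 = 350/14 = 25, a_6 = floor((21 + 10)/25) = 1.
  m_7 = 25*1 - 10 = 15, d_7 = (450 - 15^2)/25 = 225/25 = 9, a_7 = floor((21 + 15)/9) = 4.
  m_8 = 9*4 - 15 = 21, d_8 = (450 - 21^2)/9 = 9/9 = 1, a_8 = floor((21 + 21)/1) = 42.
  m_9 = 1*42 - 21 = 21, d_9 = (450 - 21^2)/1 = 9/1 = 9: (m_9, d_9) = (m_1, d_1) = (21, 9), so from here the quotients repeat a_1, ..., a_8; the period length is 8.
Hence the expansion of sqrt(450) is a_0 = 21 followed by the repeating block 4, 1, 2, 4, 2, 1, 4, 42 (period 8).

[21; (4, 1, 2, 4, 2, 1, 4, 42)]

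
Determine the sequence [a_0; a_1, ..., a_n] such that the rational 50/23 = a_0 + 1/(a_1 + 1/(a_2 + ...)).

[2; 5, 1, 3]

Run the Euclidean algorithm on 50 and 23; the successive quotients are the partial quotients a_0, a_1, ... (each step inverts the fractional part left over by the previous one):
  50 = 2*23 + 4, so a_0 = 2.
  23 = 5*4 + 3, so a_1 = 5.
  4 = 1*3 + 1, so a_2 = 1.
  3 = 3*1 + 0, so a_3 = 3.
The remainder reaches 0 after 4 divisions, so the expansion has 4 partial quotients, read off in order.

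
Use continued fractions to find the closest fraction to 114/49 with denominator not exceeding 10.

7/3

Expand x = 114/49 as a continued fraction with the Euclidean algorithm:
  114 = 2*49 + 16, so a_0 = 2.
  49 = 3*16 + 1, so a_1 = 3.
  16 = 16*1 + 0, so a_2 = 16.
so x = [2; 3, 16].
Convergents (p_i = a_i*p_{i-1} + p_{i-2}, q_i = a_i*q_{i-1} + q_{i-2} with p_{-2}=0, p_{-1}=1, q_{-2}=1, q_{-1}=0), until the denominator exceeds 10:
  i=0: a_0=2, p_0 = 2*1 + 0 = 2, q_0 = 2*0 + 1 = 1.
  i=1: a_1=3, p_1 = 3*2 + 1 = 7, q_1 = 3*1 + 0 = 3.
  i=2: a_2=16, p_2 = 16*7 + 2 = 114, q_2 = 16*3 + 1 = 49.
q_2 = 49 > 10, so the last convergent with denominator <= 10 is p_1/q_1 = 7/3.
The closest fraction with denominator <= 10 is either p_1/q_1 or the intermediate fraction (k*p_1 + p_0)/(k*q_1 + q_0) with the largest k >= 1 whose denominator stays <= 10; these approach x as k grows, and every other convergent or intermediate fraction in range is farther away.
Largest k: floor((10 - q_0)/q_1) = floor((10 - 1)/3) = 3.
That gives (3*7 + 2)/(3*3 + 1) = 23/10.
Compare the errors: |x - 7/3| = |114*3 - 7*49|/(49*3) = 1/147, and |x - 23/10| = |114*10 - 23*49|/(49*10) = 13/490.
Cross-multiplying, 1*490 = 490 < 1911 = 13*147, so 1/147 is smaller: the convergent 7/3 is closer to x than 23/10.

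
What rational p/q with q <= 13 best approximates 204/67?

Expand x = 204/67 as a continued fraction with the Euclidean algorithm:
  204 = 3*67 + 3, so a_0 = 3.
  67 = 22*3 + 1, so a_1 = 22.
  3 = 3*1 + 0, so a_2 = 3.
so x = [3; 22, 3].
Convergents (p_i = a_i*p_{i-1} + p_{i-2}, q_i = a_i*q_{i-1} + q_{i-2} with p_{-2}=0, p_{-1}=1, q_{-2}=1, q_{-1}=0), until the denominator exceeds 13:
  i=0: a_0=3, p_0 = 3*1 + 0 = 3, q_0 = 3*0 + 1 = 1.
  i=1: a_1=22, p_1 = 22*3 + 1 = 67, q_1 = 22*1 + 0 = 22.
q_1 = 22 > 13, so the last convergent with denominator <= 13 is p_0/q_0 = 3/1.
The closest fraction with denominator <= 13 is either p_0/q_0 or the intermediate fraction (k*p_0 + p_{-1})/(k*q_0 + q_{-1}) with the largest k >= 1 whose denominator stays <= 13; these approach x as k grows, and every other convergent or intermediate fraction in range is farther away.
Largest k: floor((13 - q_{-1})/q_0) = floor((13 - 0)/1) = 13 (using the seeds p_{-1} = 1, q_{-1} = 0).
That gives (13*3 + 1)/(13*1 + 0) = 40/13.
Compare the errors: |x - 3/1| = |204*1 - 3*67|/(67*1) = 3/67, and |x - 40/13| = |204*13 - 40*67|/(67*13) = 28/871.
Cross-multiplying, 28*67 = 1876 < 2613 = 3*871, so 28/871 is smaller: the intermediate fraction 40/13 is closer to x than 3/1.

40/13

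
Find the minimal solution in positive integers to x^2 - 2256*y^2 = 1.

(x, y) = (95, 2)

First expand sqrt(2256) as a continued fraction. With x_i = (sqrt(2256) + m_i)/d_i and (m_0, d_0) = (0, 1): a_0 = floor(sqrt(2256)) = 47, since 47^2 = 2209 <= 2256 < 2304 = 48^2.
Iterate m_{i+1} = d_i*a_i - m_i, d_{i+1} = (2256 - m_{i+1}^2)/d_i, a_{i+1} = floor((a_0 + m_{i+1})/d_{i+1}):
  m_1 = 1*47 - 0 = 47, d_1 = (2256 - 47^2)/1 = 47/1 = 47, a_1 = floor((47 + 47)/47) = 2.
  m_2 = 47*2 - 47 = 47, d_2 = (2256 - 47^2)/47 = 47/47 = 1, a_2 = floor((47 + 47)/1) = 94.
  m_3 = 1*94 - 47 = 47, d_3 = (2256 - 47^2)/1 = 47/1 = 47: (m_3, d_3) = (m_1, d_1) = (47, 47), so from here the quotients repeat a_1, a_2; the period length is 2.
So sqrt(2256) = [47; (2, 94)] with period length k = 2.
k is even, so the fundamental solution of x^2 - 2256y^2 = 1 is (p_{k-1}, q_{k-1}) = (p_1, q_1); compute convergents through index 1.
Convergents (p_i = a_i*p_{i-1} + p_{i-2}, q_i = a_i*q_{i-1} + q_{i-2} with p_{-2}=0, p_{-1}=1, q_{-2}=1, q_{-1}=0):
  i=0: a_0=47, p_0 = 47*1 + 0 = 47, q_0 = 47*0 + 1 = 1.
  i=1: a_1=2, p_1 = 2*47 + 1 = 95, q_1 = 2*1 + 0 = 2.
Check: 95^2 - 2256*2^2 = 9025 - 9024 = 1, so (x, y) = (95, 2) solves the equation, and by the theorem it is the least positive solution.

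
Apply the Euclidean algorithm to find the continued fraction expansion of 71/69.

Run the Euclidean algorithm on 71 and 69; the successive quotients are the partial quotients a_0, a_1, ... (each step inverts the fractional part left over by the previous one):
  71 = 1*69 + 2, so a_0 = 1.
  69 = 34*2 + 1, so a_1 = 34.
  2 = 2*1 + 0, so a_2 = 2.
The remainder reaches 0 after 3 divisions, so the expansion has 3 partial quotients, read off in order.

[1; 34, 2]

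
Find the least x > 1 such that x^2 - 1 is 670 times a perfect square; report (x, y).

First expand sqrt(670) as a continued fraction. With x_i = (sqrt(670) + m_i)/d_i and (m_0, d_0) = (0, 1): a_0 = floor(sqrt(670)) = 25, since 25^2 = 625 <= 670 < 676 = 26^2.
Iterate m_{i+1} = d_i*a_i - m_i, d_{i+1} = (670 - m_{i+1}^2)/d_i, a_{i+1} = floor((a_0 + m_{i+1})/d_{i+1}):
  m_1 = 1*25 - 0 = 25, d_1 = (670 - 25^2)/1 = 45/1 = 45, a_1 = floor((25 + 25)/45) = 1.
  m_2 = 45*1 - 25 = 20, d_2 = (670 - 20^2)/45 = 270/45 = 6, a_2 = floor((25 + 20)/6) = 7.
  m_3 = 6*7 - 20 = 22, d_3 = (670 - 22^2)/6 = 186/6 = 31, a_3 = floor((25 + 22)/31) = 1.
  m_4 = 31*1 - 22 = 9, d_4 = (670 - 9^2)/31 = 589/31 = 19, a_4 = floor((25 + 9)/19) = 1.
  m_5 = 19*1 - 9 = 10, d_5 = (670 - 10^2)/19 = 570/19 = 30, a_5 = floor((25 + 10)/30) = 1.
  m_6 = 30*1 - 10 = 20, d_6 = (670 - 20^2)/30 = 270/30 = 9, a_6 = floor((25 + 20)/9) = 5.
  m_7 = 9*5 - 20 = 25, d_7 = (670 - 25^2)/9 = 45/9 = 5, a_7 = floor((25 + 25)/5) = 10.
  m_8 = 5*10 - 25 = 25, d_8 = (670 - 25^2)/5 = 45/5 = 9, a_8 = floor((25 + 25)/9) = 5.
  m_9 = 9*5 - 25 = 20, d_9 = (670 - 20^2)/9 = 270/9 = 30, a_9 = floor((25 + 20)/30) = 1.
  m_10 = 30*1 - 20 = 10, d_10 = (670 - 10^2)/30 = 570/30 = 19, a_10 = floor((25 + 10)/19) = 1.
  m_11 = 19*1 - 10 = 9, d_11 = (670 - 9^2)/19 = 589/19 = 31, a_11 = floor((25 + 9)/31) = 1.
  m_12 = 31*1 - 9 = 22, d_12 = (670 - 22^2)/31 = 186/31 = 6, a_12 = floor((25 + 22)/6) = 7.
  m_13 = 6*7 - 22 = 20, d_13 = (670 - 20^2)/6 = 270/6 = 45, a_13 = floor((25 + 20)/45) = 1.
  m_14 = 45*1 - 20 = 25, d_14 = (670 - 25^2)/45 = 45/45 = 1, a_14 = floor((25 + 25)/1) = 50.
  m_15 = 1*50 - 25 = 25, d_15 = (670 - 25^2)/1 = 45/1 = 45: (m_15, d_15) = (m_1, d_1) = (25, 45), so from here the quotients repeat a_1, ..., a_14; the period length is 14.
So sqrt(670) = [25; (1, 7, 1, 1, 1, 5, 10, 5, 1, 1, 1, 7, 1, 50)] with period length k = 14.
k is even, so the fundamental solution of x^2 - 670y^2 = 1 is (p_{k-1}, q_{k-1}) = (p_13, q_13); compute convergents through index 13.
Convergents (p_i = a_i*p_{i-1} + p_{i-2}, q_i = a_i*q_{i-1} + q_{i-2} with p_{-2}=0, p_{-1}=1, q_{-2}=1, q_{-1}=0):
  i=0: a_0=25, p_0 = 25*1 + 0 = 25, q_0 = 25*0 + 1 = 1.
  i=1: a_1=1, p_1 = 1*25 + 1 = 26, q_1 = 1*1 + 0 = 1.
  i=2: a_2=7, p_2 = 7*26 + 25 = 207, q_2 = 7*1 + 1 = 8.
  i=3: a_3=1, p_3 = 1*207 + 26 = 233, q_3 = 1*8 + 1 = 9.
  i=4: a_4=1, p_4 = 1*233 + 207 = 440, q_4 = 1*9 + 8 = 17.
  i=5: a_5=1, p_5 = 1*440 + 233 = 673, q_5 = 1*17 + 9 = 26.
  i=6: a_6=5, p_6 = 5*673 + 440 = 3805, q_6 = 5*26 + 17 = 147.
  i=7: a_7=10, p_7 = 10*3805 + 673 = 38723, q_7 = 10*147 + 26 = 1496.
  i=8: a_8=5, p_8 = 5*38723 + 3805 = 197420, q_8 = 5*1496 + 147 = 7627.
  i=9: a_9=1, p_9 = 1*197420 + 38723 = 236143, q_9 = 1*7627 + 1496 = 9123.
  i=10: a_10=1, p_10 = 1*236143 + 197420 = 433563, q_10 = 1*9123 + 7627 = 16750.
  i=11: a_11=1, p_11 = 1*433563 + 236143 = 669706, q_11 = 1*16750 + 9123 = 25873.
  i=12: a_12=7, p_12 = 7*669706 + 433563 = 5121505, q_12 = 7*25873 + 16750 = 197861.
  i=13: a_13=1, p_13 = 1*5121505 + 669706 = 5791211, q_13 = 1*197861 + 25873 = 223734.
Check: 5791211^2 - 670*223734^2 = 33538124846521 - 33538124846520 = 1, so (x, y) = (5791211, 223734) solves the equation, and by the theorem it is the least positive solution.

(x, y) = (5791211, 223734)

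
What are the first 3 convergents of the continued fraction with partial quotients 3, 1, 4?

Using the convergent recurrence p_i = a_i*p_{i-1} + p_{i-2}, q_i = a_i*q_{i-1} + q_{i-2} with p_{-2}=0, p_{-1}=1, q_{-2}=1, q_{-1}=0:
  i=0: a_0=3, p_0 = 3*1 + 0 = 3, q_0 = 3*0 + 1 = 1.
  i=1: a_1=1, p_1 = 1*3 + 1 = 4, q_1 = 1*1 + 0 = 1.
  i=2: a_2=4, p_2 = 4*4 + 3 = 19, q_2 = 4*1 + 1 = 5.

3/1, 4/1, 19/5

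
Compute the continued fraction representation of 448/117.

Run the Euclidean algorithm on 448 and 117; the successive quotients are the partial quotients a_0, a_1, ... (each step inverts the fractional part left over by the previous one):
  448 = 3*117 + 97, so a_0 = 3.
  117 = 1*97 + 20, so a_1 = 1.
  97 = 4*20 + 17, so a_2 = 4.
  20 = 1*17 + 3, so a_3 = 1.
  17 = 5*3 + 2, so a_4 = 5.
  3 = 1*2 + 1, so a_5 = 1.
  2 = 2*1 + 0, so a_6 = 2.
The remainder reaches 0 after 7 divisions, so the expansion has 7 partial quotients, read off in order.

[3; 1, 4, 1, 5, 1, 2]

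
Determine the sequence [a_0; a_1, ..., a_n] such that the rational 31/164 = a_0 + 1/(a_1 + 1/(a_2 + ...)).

Run the Euclidean algorithm on 31 and 164; the successive quotients are the partial quotients a_0, a_1, ... (each step inverts the fractional part left over by the previous one):
  31 = 0*164 + 31, so a_0 = 0.
  164 = 5*31 + 9, so a_1 = 5.
  31 = 3*9 + 4, so a_2 = 3.
  9 = 2*4 + 1, so a_3 = 2.
  4 = 4*1 + 0, so a_4 = 4.
The remainder reaches 0 after 5 divisions, so the expansion has 5 partial quotients, read off in order.

[0; 5, 3, 2, 4]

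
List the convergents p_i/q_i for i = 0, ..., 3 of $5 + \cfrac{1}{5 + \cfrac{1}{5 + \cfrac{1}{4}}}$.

5/1, 26/5, 135/26, 566/109

Using the convergent recurrence p_i = a_i*p_{i-1} + p_{i-2}, q_i = a_i*q_{i-1} + q_{i-2} with p_{-2}=0, p_{-1}=1, q_{-2}=1, q_{-1}=0:
  i=0: a_0=5, p_0 = 5*1 + 0 = 5, q_0 = 5*0 + 1 = 1.
  i=1: a_1=5, p_1 = 5*5 + 1 = 26, q_1 = 5*1 + 0 = 5.
  i=2: a_2=5, p_2 = 5*26 + 5 = 135, q_2 = 5*5 + 1 = 26.
  i=3: a_3=4, p_3 = 4*135 + 26 = 566, q_3 = 4*26 + 5 = 109.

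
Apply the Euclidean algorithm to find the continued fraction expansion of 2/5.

Run the Euclidean algorithm on 2 and 5; the successive quotients are the partial quotients a_0, a_1, ... (each step inverts the fractional part left over by the previous one):
  2 = 0*5 + 2, so a_0 = 0.
  5 = 2*2 + 1, so a_1 = 2.
  2 = 2*1 + 0, so a_2 = 2.
The remainder reaches 0 after 3 divisions, so the expansion has 3 partial quotients, read off in order.

[0; 2, 2]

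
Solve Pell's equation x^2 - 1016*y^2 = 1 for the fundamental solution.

First expand sqrt(1016) as a continued fraction. With x_i = (sqrt(1016) + m_i)/d_i and (m_0, d_0) = (0, 1): a_0 = floor(sqrt(1016)) = 31, since 31^2 = 961 <= 1016 < 1024 = 32^2.
Iterate m_{i+1} = d_i*a_i - m_i, d_{i+1} = (1016 - m_{i+1}^2)/d_i, a_{i+1} = floor((a_0 + m_{i+1})/d_{i+1}):
  m_1 = 1*31 - 0 = 31, d_1 = (1016 - 31^2)/1 = 55/1 = 55, a_1 = floor((31 + 31)/55) = 1.
  m_2 = 55*1 - 31 = 24, d_2 = (1016 - 24^2)/55 = 440/55 = 8, a_2 = floor((31 + 24)/8) = 6.
  m_3 = 8*6 - 24 = 24, d_3 = (1016 - 24^2)/8 = 440/8 = 55, a_3 = floor((31 + 24)/55) = 1.
  m_4 = 55*1 - 24 = 31, d_4 = (1016 - 31^2)/55 = 55/55 = 1, a_4 = floor((31 + 31)/1) = 62.
  m_5 = 1*62 - 31 = 31, d_5 = (1016 - 31^2)/1 = 55/1 = 55: (m_5, d_5) = (m_1, d_1) = (31, 55), so from here the quotients repeat a_1, ..., a_4; the period length is 4.
So sqrt(1016) = [31; (1, 6, 1, 62)] with period length k = 4.
k is even, so the fundamental solution of x^2 - 1016y^2 = 1 is (p_{k-1}, q_{k-1}) = (p_3, q_3); compute convergents through index 3.
Convergents (p_i = a_i*p_{i-1} + p_{i-2}, q_i = a_i*q_{i-1} + q_{i-2} with p_{-2}=0, p_{-1}=1, q_{-2}=1, q_{-1}=0):
  i=0: a_0=31, p_0 = 31*1 + 0 = 31, q_0 = 31*0 + 1 = 1.
  i=1: a_1=1, p_1 = 1*31 + 1 = 32, q_1 = 1*1 + 0 = 1.
  i=2: a_2=6, p_2 = 6*32 + 31 = 223, q_2 = 6*1 + 1 = 7.
  i=3: a_3=1, p_3 = 1*223 + 32 = 255, q_3 = 1*7 + 1 = 8.
Check: 255^2 - 1016*8^2 = 65025 - 65024 = 1, so (x, y) = (255, 8) solves the equation, and by the theorem it is the least positive solution.

(x, y) = (255, 8)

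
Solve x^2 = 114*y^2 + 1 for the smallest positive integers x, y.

First expand sqrt(114) as a continued fraction. With x_i = (sqrt(114) + m_i)/d_i and (m_0, d_0) = (0, 1): a_0 = floor(sqrt(114)) = 10, since 10^2 = 100 <= 114 < 121 = 11^2.
Iterate m_{i+1} = d_i*a_i - m_i, d_{i+1} = (114 - m_{i+1}^2)/d_i, a_{i+1} = floor((a_0 + m_{i+1})/d_{i+1}):
  m_1 = 1*10 - 0 = 10, d_1 = (114 - 10^2)/1 = 14/1 = 14, a_1 = floor((10 + 10)/14) = 1.
  m_2 = 14*1 - 10 = 4, d_2 = (114 - 4^2)/14 = 98/14 = 7, a_2 = floor((10 + 4)/7) = 2.
  m_3 = 7*2 - 4 = 10, d_3 = (114 - 10^2)/7 = 14/7 = 2, a_3 = floor((10 + 10)/2) = 10.
  m_4 = 2*10 - 10 = 10, d_4 = (114 - 10^2)/2 = 14/2 = 7, a_4 = floor((10 + 10)/7) = 2.
  m_5 = 7*2 - 10 = 4, d_5 = (114 - 4^2)/7 = 98/7 = 14, a_5 = floor((10 + 4)/14) = 1.
  m_6 = 14*1 - 4 = 10, d_6 = (114 - 10^2)/14 = 14/14 = 1, a_6 = floor((10 + 10)/1) = 20.
  m_7 = 1*20 - 10 = 10, d_7 = (114 - 10^2)/1 = 14/1 = 14: (m_7, d_7) = (m_1, d_1) = (10, 14), so from here the quotients repeat a_1, ..., a_6; the period length is 6.
So sqrt(114) = [10; (1, 2, 10, 2, 1, 20)] with period length k = 6.
k is even, so the fundamental solution of x^2 - 114y^2 = 1 is (p_{k-1}, q_{k-1}) = (p_5, q_5); compute convergents through index 5.
Convergents (p_i = a_i*p_{i-1} + p_{i-2}, q_i = a_i*q_{i-1} + q_{i-2} with p_{-2}=0, p_{-1}=1, q_{-2}=1, q_{-1}=0):
  i=0: a_0=10, p_0 = 10*1 + 0 = 10, q_0 = 10*0 + 1 = 1.
  i=1: a_1=1, p_1 = 1*10 + 1 = 11, q_1 = 1*1 + 0 = 1.
  i=2: a_2=2, p_2 = 2*11 + 10 = 32, q_2 = 2*1 + 1 = 3.
  i=3: a_3=10, p_3 = 10*32 + 11 = 331, q_3 = 10*3 + 1 = 31.
  i=4: a_4=2, p_4 = 2*331 + 32 = 694, q_4 = 2*31 + 3 = 65.
  i=5: a_5=1, p_5 = 1*694 + 331 = 1025, q_5 = 1*65 + 31 = 96.
Check: 1025^2 - 114*96^2 = 1050625 - 1050624 = 1, so (x, y) = (1025, 96) solves the equation, and by the theorem it is the least positive solution.

(x, y) = (1025, 96)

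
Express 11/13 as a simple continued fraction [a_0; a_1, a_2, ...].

Run the Euclidean algorithm on 11 and 13; the successive quotients are the partial quotients a_0, a_1, ... (each step inverts the fractional part left over by the previous one):
  11 = 0*13 + 11, so a_0 = 0.
  13 = 1*11 + 2, so a_1 = 1.
  11 = 5*2 + 1, so a_2 = 5.
  2 = 2*1 + 0, so a_3 = 2.
The remainder reaches 0 after 4 divisions, so the expansion has 4 partial quotients, read off in order.

[0; 1, 5, 2]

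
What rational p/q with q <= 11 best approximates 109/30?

Expand x = 109/30 as a continued fraction with the Euclidean algorithm:
  109 = 3*30 + 19, so a_0 = 3.
  30 = 1*19 + 11, so a_1 = 1.
  19 = 1*11 + 8, so a_2 = 1.
  11 = 1*8 + 3, so a_3 = 1.
  8 = 2*3 + 2, so a_4 = 2.
  3 = 1*2 + 1, so a_5 = 1.
  2 = 2*1 + 0, so a_6 = 2.
so x = [3; 1, 1, 1, 2, 1, 2].
Convergents (p_i = a_i*p_{i-1} + p_{i-2}, q_i = a_i*q_{i-1} + q_{i-2} with p_{-2}=0, p_{-1}=1, q_{-2}=1, q_{-1}=0), until the denominator exceeds 11:
  i=0: a_0=3, p_0 = 3*1 + 0 = 3, q_0 = 3*0 + 1 = 1.
  i=1: a_1=1, p_1 = 1*3 + 1 = 4, q_1 = 1*1 + 0 = 1.
  i=2: a_2=1, p_2 = 1*4 + 3 = 7, q_2 = 1*1 + 1 = 2.
  i=3: a_3=1, p_3 = 1*7 + 4 = 11, q_3 = 1*2 + 1 = 3.
  i=4: a_4=2, p_4 = 2*11 + 7 = 29, q_4 = 2*3 + 2 = 8.
  i=5: a_5=1, p_5 = 1*29 + 11 = 40, q_5 = 1*8 + 3 = 11.
  i=6: a_6=2, p_6 = 2*40 + 29 = 109, q_6 = 2*11 + 8 = 30.
q_6 = 30 > 11, so the last convergent with denominator <= 11 is p_5/q_5 = 40/11.
The closest fraction with denominator <= 11 is either p_5/q_5 or the intermediate fraction (k*p_5 + p_4)/(k*q_5 + q_4) with the largest k >= 1 whose denominator stays <= 11; these approach x as k grows, and every other convergent or intermediate fraction in range is farther away.
Largest k: floor((11 - q_4)/q_5) = floor((11 - 8)/11) = 0.
Since k = 0, no intermediate fraction beyond p_5/q_5 has denominator <= 11, so the convergent 40/11 is the closest (its error is |109*11 - 40*30|/(30*11) = 1/330).

40/11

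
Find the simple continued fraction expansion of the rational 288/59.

[4; 1, 7, 2, 3]

Run the Euclidean algorithm on 288 and 59; the successive quotients are the partial quotients a_0, a_1, ... (each step inverts the fractional part left over by the previous one):
  288 = 4*59 + 52, so a_0 = 4.
  59 = 1*52 + 7, so a_1 = 1.
  52 = 7*7 + 3, so a_2 = 7.
  7 = 2*3 + 1, so a_3 = 2.
  3 = 3*1 + 0, so a_4 = 3.
The remainder reaches 0 after 5 divisions, so the expansion has 5 partial quotients, read off in order.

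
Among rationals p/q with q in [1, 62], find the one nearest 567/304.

97/52

Expand x = 567/304 as a continued fraction with the Euclidean algorithm:
  567 = 1*304 + 263, so a_0 = 1.
  304 = 1*263 + 41, so a_1 = 1.
  263 = 6*41 + 17, so a_2 = 6.
  41 = 2*17 + 7, so a_3 = 2.
  17 = 2*7 + 3, so a_4 = 2.
  7 = 2*3 + 1, so a_5 = 2.
  3 = 3*1 + 0, so a_6 = 3.
so x = [1; 1, 6, 2, 2, 2, 3].
Convergents (p_i = a_i*p_{i-1} + p_{i-2}, q_i = a_i*q_{i-1} + q_{i-2} with p_{-2}=0, p_{-1}=1, q_{-2}=1, q_{-1}=0), until the denominator exceeds 62:
  i=0: a_0=1, p_0 = 1*1 + 0 = 1, q_0 = 1*0 + 1 = 1.
  i=1: a_1=1, p_1 = 1*1 + 1 = 2, q_1 = 1*1 + 0 = 1.
  i=2: a_2=6, p_2 = 6*2 + 1 = 13, q_2 = 6*1 + 1 = 7.
  i=3: a_3=2, p_3 = 2*13 + 2 = 28, q_3 = 2*7 + 1 = 15.
  i=4: a_4=2, p_4 = 2*28 + 13 = 69, q_4 = 2*15 + 7 = 37.
  i=5: a_5=2, p_5 = 2*69 + 28 = 166, q_5 = 2*37 + 15 = 89.
q_5 = 89 > 62, so the last convergent with denominator <= 62 is p_4/q_4 = 69/37.
The closest fraction with denominator <= 62 is either p_4/q_4 or the intermediate fraction (k*p_4 + p_3)/(k*q_4 + q_3) with the largest k >= 1 whose denominator stays <= 62; these approach x as k grows, and every other convergent or intermediate fraction in range is farther away.
Largest k: floor((62 - q_3)/q_4) = floor((62 - 15)/37) = 1.
That gives (1*69 + 28)/(1*37 + 15) = 97/52.
Compare the errors: |x - 69/37| = |567*37 - 69*304|/(304*37) = 3/11248, and |x - 97/52| = |567*52 - 97*304|/(304*52) = 4/15808.
Cross-multiplying, 4*11248 = 44992 < 47424 = 3*15808, so 4/15808 is smaller: the intermediate fraction 97/52 is closer to x than 69/37.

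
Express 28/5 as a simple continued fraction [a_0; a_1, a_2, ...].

Run the Euclidean algorithm on 28 and 5; the successive quotients are the partial quotients a_0, a_1, ... (each step inverts the fractional part left over by the previous one):
  28 = 5*5 + 3, so a_0 = 5.
  5 = 1*3 + 2, so a_1 = 1.
  3 = 1*2 + 1, so a_2 = 1.
  2 = 2*1 + 0, so a_3 = 2.
The remainder reaches 0 after 4 divisions, so the expansion has 4 partial quotients, read off in order.

[5; 1, 1, 2]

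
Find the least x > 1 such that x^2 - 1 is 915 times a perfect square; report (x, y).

(x, y) = (121, 4)

First expand sqrt(915) as a continued fraction. With x_i = (sqrt(915) + m_i)/d_i and (m_0, d_0) = (0, 1): a_0 = floor(sqrt(915)) = 30, since 30^2 = 900 <= 915 < 961 = 31^2.
Iterate m_{i+1} = d_i*a_i - m_i, d_{i+1} = (915 - m_{i+1}^2)/d_i, a_{i+1} = floor((a_0 + m_{i+1})/d_{i+1}):
  m_1 = 1*30 - 0 = 30, d_1 = (915 - 30^2)/1 = 15/1 = 15, a_1 = floor((30 + 30)/15) = 4.
  m_2 = 15*4 - 30 = 30, d_2 = (915 - 30^2)/15 = 15/15 = 1, a_2 = floor((30 + 30)/1) = 60.
  m_3 = 1*60 - 30 = 30, d_3 = (915 - 30^2)/1 = 15/1 = 15: (m_3, d_3) = (m_1, d_1) = (30, 15), so from here the quotients repeat a_1, a_2; the period length is 2.
So sqrt(915) = [30; (4, 60)] with period length k = 2.
k is even, so the fundamental solution of x^2 - 915y^2 = 1 is (p_{k-1}, q_{k-1}) = (p_1, q_1); compute convergents through index 1.
Convergents (p_i = a_i*p_{i-1} + p_{i-2}, q_i = a_i*q_{i-1} + q_{i-2} with p_{-2}=0, p_{-1}=1, q_{-2}=1, q_{-1}=0):
  i=0: a_0=30, p_0 = 30*1 + 0 = 30, q_0 = 30*0 + 1 = 1.
  i=1: a_1=4, p_1 = 4*30 + 1 = 121, q_1 = 4*1 + 0 = 4.
Check: 121^2 - 915*4^2 = 14641 - 14640 = 1, so (x, y) = (121, 4) solves the equation, and by the theorem it is the least positive solution.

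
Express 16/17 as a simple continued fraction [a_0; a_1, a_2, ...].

Run the Euclidean algorithm on 16 and 17; the successive quotients are the partial quotients a_0, a_1, ... (each step inverts the fractional part left over by the previous one):
  16 = 0*17 + 16, so a_0 = 0.
  17 = 1*16 + 1, so a_1 = 1.
  16 = 16*1 + 0, so a_2 = 16.
The remainder reaches 0 after 3 divisions, so the expansion has 3 partial quotients, read off in order.

[0; 1, 16]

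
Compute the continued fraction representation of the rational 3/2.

Run the Euclidean algorithm on 3 and 2; the successive quotients are the partial quotients a_0, a_1, ... (each step inverts the fractional part left over by the previous one):
  3 = 1*2 + 1, so a_0 = 1.
  2 = 2*1 + 0, so a_1 = 2.
The remainder reaches 0 after 2 divisions, so the expansion has 2 partial quotients, read off in order.

[1; 2]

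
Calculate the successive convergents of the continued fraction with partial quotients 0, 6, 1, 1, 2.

0/1, 1/6, 1/7, 2/13, 5/33

Using the convergent recurrence p_i = a_i*p_{i-1} + p_{i-2}, q_i = a_i*q_{i-1} + q_{i-2} with p_{-2}=0, p_{-1}=1, q_{-2}=1, q_{-1}=0:
  i=0: a_0=0, p_0 = 0*1 + 0 = 0, q_0 = 0*0 + 1 = 1.
  i=1: a_1=6, p_1 = 6*0 + 1 = 1, q_1 = 6*1 + 0 = 6.
  i=2: a_2=1, p_2 = 1*1 + 0 = 1, q_2 = 1*6 + 1 = 7.
  i=3: a_3=1, p_3 = 1*1 + 1 = 2, q_3 = 1*7 + 6 = 13.
  i=4: a_4=2, p_4 = 2*2 + 1 = 5, q_4 = 2*13 + 7 = 33.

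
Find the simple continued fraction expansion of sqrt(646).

[25; (2, 2, 2, 50)]

Write x_i = (sqrt(646) + m_i)/d_i with (m_0, d_0) = (0, 1). a_0 = floor(sqrt(646)) = 25, since 25^2 = 625 <= 646 < 676 = 26^2.
Iterate m_{i+1} = d_i*a_i - m_i, d_{i+1} = (646 - m_{i+1}^2)/d_i, a_{i+1} = floor((a_0 + m_{i+1})/d_{i+1}):
  m_1 = 1*25 - 0 = 25, d_1 = (646 - 25^2)/1 = 21/1 = 21, a_1 = floor((25 + 25)/21) = 2.
  m_2 = 21*2 - 25 = 17, d_2 = (646 - 17^2)/21 = 357/21 = 17, a_2 = floor((25 + 17)/17) = 2.
  m_3 = 17*2 - 17 = 17, d_3 = (646 - 17^2)/17 = 357/17 = 21, a_3 = floor((25 + 17)/21) = 2.
  m_4 = 21*2 - 17 = 25, d_4 = (646 - 25^2)/21 = 21/21 = 1, a_4 = floor((25 + 25)/1) = 50.
  m_5 = 1*50 - 25 = 25, d_5 = (646 - 25^2)/1 = 21/1 = 21: (m_5, d_5) = (m_1, d_1) = (25, 21), so from here the quotients repeat a_1, ..., a_4; the period length is 4.
Hence the expansion of sqrt(646) is a_0 = 25 followed by the repeating block 2, 2, 2, 50 (period 4).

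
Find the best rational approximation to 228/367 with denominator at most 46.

Expand x = 228/367 as a continued fraction with the Euclidean algorithm:
  228 = 0*367 + 228, so a_0 = 0.
  367 = 1*228 + 139, so a_1 = 1.
  228 = 1*139 + 89, so a_2 = 1.
  139 = 1*89 + 50, so a_3 = 1.
  89 = 1*50 + 39, so a_4 = 1.
  50 = 1*39 + 11, so a_5 = 1.
  39 = 3*11 + 6, so a_6 = 3.
  11 = 1*6 + 5, so a_7 = 1.
  6 = 1*5 + 1, so a_8 = 1.
  5 = 5*1 + 0, so a_9 = 5.
so x = [0; 1, 1, 1, 1, 1, 3, 1, 1, 5].
Convergents (p_i = a_i*p_{i-1} + p_{i-2}, q_i = a_i*q_{i-1} + q_{i-2} with p_{-2}=0, p_{-1}=1, q_{-2}=1, q_{-1}=0), until the denominator exceeds 46:
  i=0: a_0=0, p_0 = 0*1 + 0 = 0, q_0 = 0*0 + 1 = 1.
  i=1: a_1=1, p_1 = 1*0 + 1 = 1, q_1 = 1*1 + 0 = 1.
  i=2: a_2=1, p_2 = 1*1 + 0 = 1, q_2 = 1*1 + 1 = 2.
  i=3: a_3=1, p_3 = 1*1 + 1 = 2, q_3 = 1*2 + 1 = 3.
  i=4: a_4=1, p_4 = 1*2 + 1 = 3, q_4 = 1*3 + 2 = 5.
  i=5: a_5=1, p_5 = 1*3 + 2 = 5, q_5 = 1*5 + 3 = 8.
  i=6: a_6=3, p_6 = 3*5 + 3 = 18, q_6 = 3*8 + 5 = 29.
  i=7: a_7=1, p_7 = 1*18 + 5 = 23, q_7 = 1*29 + 8 = 37.
  i=8: a_8=1, p_8 = 1*23 + 18 = 41, q_8 = 1*37 + 29 = 66.
q_8 = 66 > 46, so the last convergent with denominator <= 46 is p_7/q_7 = 23/37.
The closest fraction with denominator <= 46 is either p_7/q_7 or the intermediate fraction (k*p_7 + p_6)/(k*q_7 + q_6) with the largest k >= 1 whose denominator stays <= 46; these approach x as k grows, and every other convergent or intermediate fraction in range is farther away.
Largest k: floor((46 - q_6)/q_7) = floor((46 - 29)/37) = 0.
Since k = 0, no intermediate fraction beyond p_7/q_7 has denominator <= 46, so the convergent 23/37 is the closest (its error is |228*37 - 23*367|/(367*37) = 5/13579).

23/37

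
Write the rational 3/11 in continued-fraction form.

Run the Euclidean algorithm on 3 and 11; the successive quotients are the partial quotients a_0, a_1, ... (each step inverts the fractional part left over by the previous one):
  3 = 0*11 + 3, so a_0 = 0.
  11 = 3*3 + 2, so a_1 = 3.
  3 = 1*2 + 1, so a_2 = 1.
  2 = 2*1 + 0, so a_3 = 2.
The remainder reaches 0 after 4 divisions, so the expansion has 4 partial quotients, read off in order.

[0; 3, 1, 2]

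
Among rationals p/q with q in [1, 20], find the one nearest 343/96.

25/7

Expand x = 343/96 as a continued fraction with the Euclidean algorithm:
  343 = 3*96 + 55, so a_0 = 3.
  96 = 1*55 + 41, so a_1 = 1.
  55 = 1*41 + 14, so a_2 = 1.
  41 = 2*14 + 13, so a_3 = 2.
  14 = 1*13 + 1, so a_4 = 1.
  13 = 13*1 + 0, so a_5 = 13.
so x = [3; 1, 1, 2, 1, 13].
Convergents (p_i = a_i*p_{i-1} + p_{i-2}, q_i = a_i*q_{i-1} + q_{i-2} with p_{-2}=0, p_{-1}=1, q_{-2}=1, q_{-1}=0), until the denominator exceeds 20:
  i=0: a_0=3, p_0 = 3*1 + 0 = 3, q_0 = 3*0 + 1 = 1.
  i=1: a_1=1, p_1 = 1*3 + 1 = 4, q_1 = 1*1 + 0 = 1.
  i=2: a_2=1, p_2 = 1*4 + 3 = 7, q_2 = 1*1 + 1 = 2.
  i=3: a_3=2, p_3 = 2*7 + 4 = 18, q_3 = 2*2 + 1 = 5.
  i=4: a_4=1, p_4 = 1*18 + 7 = 25, q_4 = 1*5 + 2 = 7.
  i=5: a_5=13, p_5 = 13*25 + 18 = 343, q_5 = 13*7 + 5 = 96.
q_5 = 96 > 20, so the last convergent with denominator <= 20 is p_4/q_4 = 25/7.
The closest fraction with denominator <= 20 is either p_4/q_4 or the intermediate fraction (k*p_4 + p_3)/(k*q_4 + q_3) with the largest k >= 1 whose denominator stays <= 20; these approach x as k grows, and every other convergent or intermediate fraction in range is farther away.
Largest k: floor((20 - q_3)/q_4) = floor((20 - 5)/7) = 2.
That gives (2*25 + 18)/(2*7 + 5) = 68/19.
Compare the errors: |x - 25/7| = |343*7 - 25*96|/(96*7) = 1/672, and |x - 68/19| = |343*19 - 68*96|/(96*19) = 11/1824.
Cross-multiplying, 1*1824 = 1824 < 7392 = 11*672, so 1/672 is smaller: the convergent 25/7 is closer to x than 68/19.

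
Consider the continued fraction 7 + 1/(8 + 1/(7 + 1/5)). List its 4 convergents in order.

Using the convergent recurrence p_i = a_i*p_{i-1} + p_{i-2}, q_i = a_i*q_{i-1} + q_{i-2} with p_{-2}=0, p_{-1}=1, q_{-2}=1, q_{-1}=0:
  i=0: a_0=7, p_0 = 7*1 + 0 = 7, q_0 = 7*0 + 1 = 1.
  i=1: a_1=8, p_1 = 8*7 + 1 = 57, q_1 = 8*1 + 0 = 8.
  i=2: a_2=7, p_2 = 7*57 + 7 = 406, q_2 = 7*8 + 1 = 57.
  i=3: a_3=5, p_3 = 5*406 + 57 = 2087, q_3 = 5*57 + 8 = 293.

7/1, 57/8, 406/57, 2087/293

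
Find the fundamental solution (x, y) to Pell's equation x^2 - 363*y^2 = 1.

First expand sqrt(363) as a continued fraction. With x_i = (sqrt(363) + m_i)/d_i and (m_0, d_0) = (0, 1): a_0 = floor(sqrt(363)) = 19, since 19^2 = 361 <= 363 < 400 = 20^2.
Iterate m_{i+1} = d_i*a_i - m_i, d_{i+1} = (363 - m_{i+1}^2)/d_i, a_{i+1} = floor((a_0 + m_{i+1})/d_{i+1}):
  m_1 = 1*19 - 0 = 19, d_1 = (363 - 19^2)/1 = 2/1 = 2, a_1 = floor((19 + 19)/2) = 19.
  m_2 = 2*19 - 19 = 19, d_2 = (363 - 19^2)/2 = 2/2 = 1, a_2 = floor((19 + 19)/1) = 38.
  m_3 = 1*38 - 19 = 19, d_3 = (363 - 19^2)/1 = 2/1 = 2: (m_3, d_3) = (m_1, d_1) = (19, 2), so from here the quotients repeat a_1, a_2; the period length is 2.
So sqrt(363) = [19; (19, 38)] with period length k = 2.
k is even, so the fundamental solution of x^2 - 363y^2 = 1 is (p_{k-1}, q_{k-1}) = (p_1, q_1); compute convergents through index 1.
Convergents (p_i = a_i*p_{i-1} + p_{i-2}, q_i = a_i*q_{i-1} + q_{i-2} with p_{-2}=0, p_{-1}=1, q_{-2}=1, q_{-1}=0):
  i=0: a_0=19, p_0 = 19*1 + 0 = 19, q_0 = 19*0 + 1 = 1.
  i=1: a_1=19, p_1 = 19*19 + 1 = 362, q_1 = 19*1 + 0 = 19.
Check: 362^2 - 363*19^2 = 131044 - 131043 = 1, so (x, y) = (362, 19) solves the equation, and by the theorem it is the least positive solution.

(x, y) = (362, 19)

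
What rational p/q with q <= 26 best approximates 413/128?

71/22

Expand x = 413/128 as a continued fraction with the Euclidean algorithm:
  413 = 3*128 + 29, so a_0 = 3.
  128 = 4*29 + 12, so a_1 = 4.
  29 = 2*12 + 5, so a_2 = 2.
  12 = 2*5 + 2, so a_3 = 2.
  5 = 2*2 + 1, so a_4 = 2.
  2 = 2*1 + 0, so a_5 = 2.
so x = [3; 4, 2, 2, 2, 2].
Convergents (p_i = a_i*p_{i-1} + p_{i-2}, q_i = a_i*q_{i-1} + q_{i-2} with p_{-2}=0, p_{-1}=1, q_{-2}=1, q_{-1}=0), until the denominator exceeds 26:
  i=0: a_0=3, p_0 = 3*1 + 0 = 3, q_0 = 3*0 + 1 = 1.
  i=1: a_1=4, p_1 = 4*3 + 1 = 13, q_1 = 4*1 + 0 = 4.
  i=2: a_2=2, p_2 = 2*13 + 3 = 29, q_2 = 2*4 + 1 = 9.
  i=3: a_3=2, p_3 = 2*29 + 13 = 71, q_3 = 2*9 + 4 = 22.
  i=4: a_4=2, p_4 = 2*71 + 29 = 171, q_4 = 2*22 + 9 = 53.
q_4 = 53 > 26, so the last convergent with denominator <= 26 is p_3/q_3 = 71/22.
The closest fraction with denominator <= 26 is either p_3/q_3 or the intermediate fraction (k*p_3 + p_2)/(k*q_3 + q_2) with the largest k >= 1 whose denominator stays <= 26; these approach x as k grows, and every other convergent or intermediate fraction in range is farther away.
Largest k: floor((26 - q_2)/q_3) = floor((26 - 9)/22) = 0.
Since k = 0, no intermediate fraction beyond p_3/q_3 has denominator <= 26, so the convergent 71/22 is the closest (its error is |413*22 - 71*128|/(128*22) = 2/2816).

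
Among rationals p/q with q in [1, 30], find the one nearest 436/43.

294/29

Expand x = 436/43 as a continued fraction with the Euclidean algorithm:
  436 = 10*43 + 6, so a_0 = 10.
  43 = 7*6 + 1, so a_1 = 7.
  6 = 6*1 + 0, so a_2 = 6.
so x = [10; 7, 6].
Convergents (p_i = a_i*p_{i-1} + p_{i-2}, q_i = a_i*q_{i-1} + q_{i-2} with p_{-2}=0, p_{-1}=1, q_{-2}=1, q_{-1}=0), until the denominator exceeds 30:
  i=0: a_0=10, p_0 = 10*1 + 0 = 10, q_0 = 10*0 + 1 = 1.
  i=1: a_1=7, p_1 = 7*10 + 1 = 71, q_1 = 7*1 + 0 = 7.
  i=2: a_2=6, p_2 = 6*71 + 10 = 436, q_2 = 6*7 + 1 = 43.
q_2 = 43 > 30, so the last convergent with denominator <= 30 is p_1/q_1 = 71/7.
The closest fraction with denominator <= 30 is either p_1/q_1 or the intermediate fraction (k*p_1 + p_0)/(k*q_1 + q_0) with the largest k >= 1 whose denominator stays <= 30; these approach x as k grows, and every other convergent or intermediate fraction in range is farther away.
Largest k: floor((30 - q_0)/q_1) = floor((30 - 1)/7) = 4.
That gives (4*71 + 10)/(4*7 + 1) = 294/29.
Compare the errors: |x - 71/7| = |436*7 - 71*43|/(43*7) = 1/301, and |x - 294/29| = |436*29 - 294*43|/(43*29) = 2/1247.
Cross-multiplying, 2*301 = 602 < 1247 = 1*1247, so 2/1247 is smaller: the intermediate fraction 294/29 is closer to x than 71/7.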